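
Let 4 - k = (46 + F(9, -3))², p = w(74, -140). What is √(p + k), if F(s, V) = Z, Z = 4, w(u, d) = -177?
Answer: 9*I*√33 ≈ 51.701*I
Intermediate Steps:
p = -177
F(s, V) = 4
k = -2496 (k = 4 - (46 + 4)² = 4 - 1*50² = 4 - 1*2500 = 4 - 2500 = -2496)
√(p + k) = √(-177 - 2496) = √(-2673) = 9*I*√33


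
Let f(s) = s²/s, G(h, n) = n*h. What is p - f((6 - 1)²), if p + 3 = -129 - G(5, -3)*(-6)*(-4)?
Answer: 203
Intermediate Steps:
G(h, n) = h*n
p = 228 (p = -3 + (-129 - (5*(-3))*(-6)*(-4)) = -3 + (-129 - (-15*(-6))*(-4)) = -3 + (-129 - 90*(-4)) = -3 + (-129 - 1*(-360)) = -3 + (-129 + 360) = -3 + 231 = 228)
f(s) = s
p - f((6 - 1)²) = 228 - (6 - 1)² = 228 - 1*5² = 228 - 1*25 = 228 - 25 = 203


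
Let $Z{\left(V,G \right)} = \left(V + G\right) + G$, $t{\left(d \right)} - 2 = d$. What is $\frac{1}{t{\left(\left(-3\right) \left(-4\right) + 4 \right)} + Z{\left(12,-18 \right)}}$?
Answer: $- \frac{1}{6} \approx -0.16667$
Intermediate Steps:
$t{\left(d \right)} = 2 + d$
$Z{\left(V,G \right)} = V + 2 G$ ($Z{\left(V,G \right)} = \left(G + V\right) + G = V + 2 G$)
$\frac{1}{t{\left(\left(-3\right) \left(-4\right) + 4 \right)} + Z{\left(12,-18 \right)}} = \frac{1}{\left(2 + \left(\left(-3\right) \left(-4\right) + 4\right)\right) + \left(12 + 2 \left(-18\right)\right)} = \frac{1}{\left(2 + \left(12 + 4\right)\right) + \left(12 - 36\right)} = \frac{1}{\left(2 + 16\right) - 24} = \frac{1}{18 - 24} = \frac{1}{-6} = - \frac{1}{6}$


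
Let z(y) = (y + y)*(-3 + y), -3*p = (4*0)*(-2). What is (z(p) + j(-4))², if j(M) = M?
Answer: 16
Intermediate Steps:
p = 0 (p = -4*0*(-2)/3 = -0*(-2) = -⅓*0 = 0)
z(y) = 2*y*(-3 + y) (z(y) = (2*y)*(-3 + y) = 2*y*(-3 + y))
(z(p) + j(-4))² = (2*0*(-3 + 0) - 4)² = (2*0*(-3) - 4)² = (0 - 4)² = (-4)² = 16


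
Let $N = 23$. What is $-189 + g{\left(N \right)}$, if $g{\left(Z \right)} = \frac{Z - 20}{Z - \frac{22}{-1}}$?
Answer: $- \frac{2834}{15} \approx -188.93$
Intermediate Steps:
$g{\left(Z \right)} = \frac{-20 + Z}{22 + Z}$ ($g{\left(Z \right)} = \frac{-20 + Z}{Z - -22} = \frac{-20 + Z}{Z + 22} = \frac{-20 + Z}{22 + Z}$)
$-189 + g{\left(N \right)} = -189 + \frac{-20 + 23}{22 + 23} = -189 + \frac{1}{45} \cdot 3 = -189 + \frac{1}{15} = - \frac{2834}{15}$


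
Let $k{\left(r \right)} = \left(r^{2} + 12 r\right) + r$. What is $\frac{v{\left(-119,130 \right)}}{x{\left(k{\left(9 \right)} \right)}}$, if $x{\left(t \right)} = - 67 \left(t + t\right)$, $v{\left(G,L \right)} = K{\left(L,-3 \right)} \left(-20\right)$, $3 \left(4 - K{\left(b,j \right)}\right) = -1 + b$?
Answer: $- \frac{65}{2211} \approx -0.029398$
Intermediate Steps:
$k{\left(r \right)} = r^{2} + 13 r$
$K{\left(b,j \right)} = \frac{13}{3} - \frac{b}{3}$ ($K{\left(b,j \right)} = 4 - \frac{-1 + b}{3} = 4 - \left(- \frac{1}{3} + \frac{b}{3}\right) = \frac{13}{3} - \frac{b}{3}$)
$v{\left(G,L \right)} = - \frac{260}{3} + \frac{20 L}{3}$ ($v{\left(G,L \right)} = \left(\frac{13}{3} - \frac{L}{3}\right) \left(-20\right) = - \frac{260}{3} + \frac{20 L}{3}$)
$x{\left(t \right)} = - 134 t$ ($x{\left(t \right)} = - 67 \cdot 2 t = - 134 t$)
$\frac{v{\left(-119,130 \right)}}{x{\left(k{\left(9 \right)} \right)}} = \frac{- \frac{260}{3} + \frac{20}{3} \cdot 130}{\left(-134\right) 9 \left(13 + 9\right)} = \frac{- \frac{260}{3} + \frac{2600}{3}}{\left(-134\right) 9 \cdot 22} = \frac{780}{\left(-134\right) 198} = \frac{780}{-26532} = 780 \left(- \frac{1}{26532}\right) = - \frac{65}{2211}$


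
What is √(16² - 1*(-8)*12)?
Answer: 4*√22 ≈ 18.762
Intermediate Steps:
√(16² - 1*(-8)*12) = √(256 + 8*12) = √(256 + 96) = √352 = 4*√22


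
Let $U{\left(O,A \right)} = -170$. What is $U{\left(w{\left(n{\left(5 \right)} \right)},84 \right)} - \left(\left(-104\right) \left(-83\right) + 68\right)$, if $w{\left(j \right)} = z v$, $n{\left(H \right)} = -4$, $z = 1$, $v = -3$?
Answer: $-8870$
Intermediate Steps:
$w{\left(j \right)} = -3$ ($w{\left(j \right)} = 1 \left(-3\right) = -3$)
$U{\left(w{\left(n{\left(5 \right)} \right)},84 \right)} - \left(\left(-104\right) \left(-83\right) + 68\right) = -170 - \left(\left(-104\right) \left(-83\right) + 68\right) = -170 - \left(8632 + 68\right) = -170 - 8700 = -8870$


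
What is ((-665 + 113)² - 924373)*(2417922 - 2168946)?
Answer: -154282708944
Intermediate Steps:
((-665 + 113)² - 924373)*(2417922 - 2168946) = ((-552)² - 924373)*248976 = (304704 - 924373)*248976 = -619669*248976 = -154282708944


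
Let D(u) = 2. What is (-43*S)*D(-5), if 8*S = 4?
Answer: -43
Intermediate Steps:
S = 1/2 (S = (1/8)*4 = 1/2 ≈ 0.50000)
(-43*S)*D(-5) = -43*1/2*2 = -43/2*2 = -43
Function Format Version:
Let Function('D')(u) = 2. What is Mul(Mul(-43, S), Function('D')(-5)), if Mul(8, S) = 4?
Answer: -43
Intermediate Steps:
S = Rational(1, 2) (S = Mul(Rational(1, 8), 4) = Rational(1, 2) ≈ 0.50000)
Mul(Mul(-43, S), Function('D')(-5)) = Mul(Mul(-43, Rational(1, 2)), 2) = Mul(Rational(-43, 2), 2) = -43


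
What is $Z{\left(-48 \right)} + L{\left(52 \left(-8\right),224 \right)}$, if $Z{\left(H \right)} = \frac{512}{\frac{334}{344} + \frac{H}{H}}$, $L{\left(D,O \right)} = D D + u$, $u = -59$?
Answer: $\frac{58734047}{339} \approx 1.7326 \cdot 10^{5}$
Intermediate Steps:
$L{\left(D,O \right)} = -59 + D^{2}$ ($L{\left(D,O \right)} = D D - 59 = D^{2} - 59 = -59 + D^{2}$)
$Z{\left(H \right)} = \frac{88064}{339}$ ($Z{\left(H \right)} = \frac{512}{334 \cdot \frac{1}{344} + 1} = \frac{512}{\frac{167}{172} + 1} = \frac{512}{\frac{339}{172}} = 512 \cdot \frac{172}{339} = \frac{88064}{339}$)
$Z{\left(-48 \right)} + L{\left(52 \left(-8\right),224 \right)} = \frac{88064}{339} - \left(59 - \left(52 \left(-8\right)\right)^{2}\right) = \frac{88064}{339} - \left(59 - \left(-416\right)^{2}\right) = \frac{88064}{339} + \left(-59 + 173056\right) = \frac{88064}{339} + 172997 = \frac{58734047}{339}$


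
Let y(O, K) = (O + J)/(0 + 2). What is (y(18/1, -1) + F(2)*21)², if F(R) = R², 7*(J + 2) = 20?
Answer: 427716/49 ≈ 8728.9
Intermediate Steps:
J = 6/7 (J = -2 + (⅐)*20 = -2 + 20/7 = 6/7 ≈ 0.85714)
y(O, K) = 3/7 + O/2 (y(O, K) = (O + 6/7)/(0 + 2) = (6/7 + O)/2 = (6/7 + O)*(½) = 3/7 + O/2)
(y(18/1, -1) + F(2)*21)² = ((3/7 + (18/1)/2) + 2²*21)² = ((3/7 + (18*1)/2) + 4*21)² = ((3/7 + (½)*18) + 84)² = ((3/7 + 9) + 84)² = (66/7 + 84)² = (654/7)² = 427716/49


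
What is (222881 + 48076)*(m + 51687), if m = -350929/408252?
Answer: 1905818527042205/136084 ≈ 1.4005e+10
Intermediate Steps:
m = -350929/408252 (m = -350929*1/408252 = -350929/408252 ≈ -0.85959)
(222881 + 48076)*(m + 51687) = (222881 + 48076)*(-350929/408252 + 51687) = 270957*(21100970195/408252) = 1905818527042205/136084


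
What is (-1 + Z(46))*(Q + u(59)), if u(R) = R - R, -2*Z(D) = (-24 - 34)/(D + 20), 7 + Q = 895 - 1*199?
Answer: -25493/66 ≈ -386.26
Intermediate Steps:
Q = 689 (Q = -7 + (895 - 1*199) = -7 + (895 - 199) = -7 + 696 = 689)
Z(D) = 29/(20 + D) (Z(D) = -(-24 - 34)/(2*(D + 20)) = -(-29)/(20 + D) = 29/(20 + D))
u(R) = 0
(-1 + Z(46))*(Q + u(59)) = (-1 + 29/(20 + 46))*(689 + 0) = (-1 + 29/66)*689 = -37/66*689 = -25493/66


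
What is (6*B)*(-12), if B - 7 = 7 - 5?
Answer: -648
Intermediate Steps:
B = 9 (B = 7 + (7 - 5) = 7 + 2 = 9)
(6*B)*(-12) = (6*9)*(-12) = 54*(-12) = -648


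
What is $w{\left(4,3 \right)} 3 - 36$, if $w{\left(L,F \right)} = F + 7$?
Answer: $-6$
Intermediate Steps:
$w{\left(L,F \right)} = 7 + F$
$w{\left(4,3 \right)} 3 - 36 = \left(7 + 3\right) 3 - 36 = 10 \cdot 3 - 36 = 30 - 36 = -6$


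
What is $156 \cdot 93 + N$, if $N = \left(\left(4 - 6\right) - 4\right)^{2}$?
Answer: $14544$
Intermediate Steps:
$N = 36$ ($N = \left(\left(4 - 6\right) - 4\right)^{2} = \left(-2 - 4\right)^{2} = \left(-6\right)^{2} = 36$)
$156 \cdot 93 + N = 156 \cdot 93 + 36 = 14508 + 36 = 14544$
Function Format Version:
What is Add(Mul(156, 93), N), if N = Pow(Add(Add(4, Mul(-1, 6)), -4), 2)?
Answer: 14544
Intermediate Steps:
N = 36 (N = Pow(Add(Add(4, -6), -4), 2) = Pow(Add(-2, -4), 2) = Pow(-6, 2) = 36)
Add(Mul(156, 93), N) = Add(Mul(156, 93), 36) = Add(14508, 36) = 14544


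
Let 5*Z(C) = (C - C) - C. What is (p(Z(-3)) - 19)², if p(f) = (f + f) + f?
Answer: 7396/25 ≈ 295.84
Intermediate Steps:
Z(C) = -C/5 (Z(C) = ((C - C) - C)/5 = (0 - C)/5 = (-C)/5 = -C/5)
p(f) = 3*f (p(f) = 2*f + f = 3*f)
(p(Z(-3)) - 19)² = (3*(-⅕*(-3)) - 19)² = (3*(⅗) - 19)² = (9/5 - 19)² = (-86/5)² = 7396/25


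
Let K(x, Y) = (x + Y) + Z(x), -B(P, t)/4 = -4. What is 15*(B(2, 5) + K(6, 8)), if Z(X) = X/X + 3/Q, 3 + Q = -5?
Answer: 3675/8 ≈ 459.38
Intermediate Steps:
Q = -8 (Q = -3 - 5 = -8)
B(P, t) = 16 (B(P, t) = -4*(-4) = 16)
Z(X) = 5/8 (Z(X) = X/X + 3/(-8) = 1 + 3*(-⅛) = 1 - 3/8 = 5/8)
K(x, Y) = 5/8 + Y + x (K(x, Y) = (x + Y) + 5/8 = (Y + x) + 5/8 = 5/8 + Y + x)
15*(B(2, 5) + K(6, 8)) = 15*(16 + (5/8 + 8 + 6)) = 15*(16 + 117/8) = 15*(245/8) = 3675/8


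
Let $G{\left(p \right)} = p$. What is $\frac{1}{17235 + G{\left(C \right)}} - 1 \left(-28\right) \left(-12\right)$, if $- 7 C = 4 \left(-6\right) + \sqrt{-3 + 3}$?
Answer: $- \frac{40544777}{120669} \approx -336.0$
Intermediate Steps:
$C = \frac{24}{7}$ ($C = - \frac{4 \left(-6\right) + \sqrt{-3 + 3}}{7} = - \frac{-24 + \sqrt{0}}{7} = - \frac{-24 + 0}{7} = \left(- \frac{1}{7}\right) \left(-24\right) = \frac{24}{7} \approx 3.4286$)
$\frac{1}{17235 + G{\left(C \right)}} - 1 \left(-28\right) \left(-12\right) = \frac{1}{17235 + \frac{24}{7}} - 1 \left(-28\right) \left(-12\right) = \frac{1}{\frac{120669}{7}} - \left(-28\right) \left(-12\right) = \frac{7}{120669} - 336 = - \frac{40544777}{120669}$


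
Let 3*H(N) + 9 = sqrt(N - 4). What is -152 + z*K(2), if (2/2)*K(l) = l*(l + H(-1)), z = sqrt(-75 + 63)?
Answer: -152 - 4*I*sqrt(3)*(3 - I*sqrt(5))/3 ≈ -157.16 - 6.9282*I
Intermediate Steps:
H(N) = -3 + sqrt(-4 + N)/3 (H(N) = -3 + sqrt(N - 4)/3 = -3 + sqrt(-4 + N)/3)
z = 2*I*sqrt(3) (z = sqrt(-12) = 2*I*sqrt(3) ≈ 3.4641*I)
K(l) = l*(-3 + l + I*sqrt(5)/3) (K(l) = l*(l + (-3 + sqrt(-4 - 1)/3)) = l*(l + (-3 + sqrt(-5)/3)) = l*(l + (-3 + (I*sqrt(5))/3)) = l*(l + (-3 + I*sqrt(5)/3)) = l*(-3 + l + I*sqrt(5)/3))
-152 + z*K(2) = -152 + (2*I*sqrt(3))*((1/3)*2*(-9 + 3*2 + I*sqrt(5))) = -152 + (2*I*sqrt(3))*((1/3)*2*(-9 + 6 + I*sqrt(5))) = -152 + (2*I*sqrt(3))*((1/3)*2*(-3 + I*sqrt(5))) = -152 + (2*I*sqrt(3))*(-2 + 2*I*sqrt(5)/3) = -152 + 2*I*sqrt(3)*(-2 + 2*I*sqrt(5)/3)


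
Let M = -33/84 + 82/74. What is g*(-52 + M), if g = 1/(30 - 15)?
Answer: -53131/15540 ≈ -3.4190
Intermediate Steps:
M = 741/1036 (M = -33*1/84 + 82*(1/74) = -11/28 + 41/37 = 741/1036 ≈ 0.71525)
g = 1/15 ≈ 0.066667
g*(-52 + M) = (-52 + 741/1036)/15 = (1/15)*(-53131/1036) = -53131/15540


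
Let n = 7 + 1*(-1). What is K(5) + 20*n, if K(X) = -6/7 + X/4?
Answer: 3371/28 ≈ 120.39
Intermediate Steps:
K(X) = -6/7 + X/4 (K(X) = -6*⅐ + X*(¼) = -6/7 + X/4)
n = 6 (n = 7 - 1 = 6)
K(5) + 20*n = (-6/7 + (¼)*5) + 20*6 = (-6/7 + 5/4) + 120 = 11/28 + 120 = 3371/28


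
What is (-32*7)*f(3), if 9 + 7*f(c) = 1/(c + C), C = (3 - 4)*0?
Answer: 832/3 ≈ 277.33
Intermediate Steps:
C = 0 (C = -1*0 = 0)
f(c) = -9/7 + 1/(7*c) (f(c) = -9/7 + 1/(7*(c + 0)) = -9/7 + 1/(7*c))
(-32*7)*f(3) = (-32*7)*((1/7)*(1 - 9*3)/3) = -32*(1 - 27)/3 = -32*(-26)/3 = -224*(-26/21) = 832/3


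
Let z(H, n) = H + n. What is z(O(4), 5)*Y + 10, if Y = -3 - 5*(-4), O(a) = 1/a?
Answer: 397/4 ≈ 99.250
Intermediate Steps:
O(a) = 1/a
Y = 17 (Y = -3 + 20 = 17)
z(O(4), 5)*Y + 10 = (1/4 + 5)*17 + 10 = (¼ + 5)*17 + 10 = (21/4)*17 + 10 = 357/4 + 10 = 397/4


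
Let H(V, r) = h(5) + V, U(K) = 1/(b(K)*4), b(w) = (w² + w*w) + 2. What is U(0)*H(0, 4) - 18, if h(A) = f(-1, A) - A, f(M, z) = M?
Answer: -75/4 ≈ -18.750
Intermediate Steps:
b(w) = 2 + 2*w² (b(w) = (w² + w²) + 2 = 2*w² + 2 = 2 + 2*w²)
h(A) = -1 - A
U(K) = 1/(8 + 8*K²) (U(K) = 1/((2 + 2*K²)*4) = 1/(8 + 8*K²))
H(V, r) = -6 + V (H(V, r) = (-1 - 1*5) + V = (-1 - 5) + V = -6 + V)
U(0)*H(0, 4) - 18 = (1/(8*(1 + 0²)))*(-6 + 0) - 18 = (1/(8*(1 + 0)))*(-6) - 18 = ((⅛)/1)*(-6) - 18 = ((⅛)*1)*(-6) - 18 = (⅛)*(-6) - 18 = -¾ - 18 = -75/4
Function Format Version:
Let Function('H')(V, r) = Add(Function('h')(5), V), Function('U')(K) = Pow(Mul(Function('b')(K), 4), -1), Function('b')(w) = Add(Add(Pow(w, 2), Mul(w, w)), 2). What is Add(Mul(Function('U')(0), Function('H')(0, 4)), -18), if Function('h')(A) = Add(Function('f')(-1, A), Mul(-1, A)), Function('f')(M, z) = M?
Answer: Rational(-75, 4) ≈ -18.750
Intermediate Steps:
Function('b')(w) = Add(2, Mul(2, Pow(w, 2))) (Function('b')(w) = Add(Add(Pow(w, 2), Pow(w, 2)), 2) = Add(Mul(2, Pow(w, 2)), 2) = Add(2, Mul(2, Pow(w, 2))))
Function('h')(A) = Add(-1, Mul(-1, A))
Function('U')(K) = Pow(Add(8, Mul(8, Pow(K, 2))), -1) (Function('U')(K) = Pow(Mul(Add(2, Mul(2, Pow(K, 2))), 4), -1) = Pow(Add(8, Mul(8, Pow(K, 2))), -1))
Function('H')(V, r) = Add(-6, V) (Function('H')(V, r) = Add(Add(-1, Mul(-1, 5)), V) = Add(Add(-1, -5), V) = Add(-6, V))
Add(Mul(Function('U')(0), Function('H')(0, 4)), -18) = Add(Mul(Mul(Rational(1, 8), Pow(Add(1, Pow(0, 2)), -1)), Add(-6, 0)), -18) = Add(Mul(Mul(Rational(1, 8), Pow(Add(1, 0), -1)), -6), -18) = Add(Mul(Mul(Rational(1, 8), Pow(1, -1)), -6), -18) = Add(Mul(Mul(Rational(1, 8), 1), -6), -18) = Add(Mul(Rational(1, 8), -6), -18) = Add(Rational(-3, 4), -18) = Rational(-75, 4)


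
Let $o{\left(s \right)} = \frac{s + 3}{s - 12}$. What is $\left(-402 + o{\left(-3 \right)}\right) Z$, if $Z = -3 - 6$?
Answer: $3618$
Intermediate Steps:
$Z = -9$ ($Z = -3 - 6 = -9$)
$o{\left(s \right)} = \frac{3 + s}{-12 + s}$
$\left(-402 + o{\left(-3 \right)}\right) Z = \left(-402 + \frac{3 - 3}{-12 - 3}\right) \left(-9\right) = \left(-402 + \frac{1}{-15} \cdot 0\right) \left(-9\right) = \left(-402 - 0\right) \left(-9\right) = \left(-402 + 0\right) \left(-9\right) = \left(-402\right) \left(-9\right) = 3618$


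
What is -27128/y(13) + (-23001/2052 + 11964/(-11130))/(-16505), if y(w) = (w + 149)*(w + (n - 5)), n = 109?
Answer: -31545318895007/22051793427300 ≈ -1.4305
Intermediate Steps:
y(w) = (104 + w)*(149 + w) (y(w) = (w + 149)*(w + (109 - 5)) = (149 + w)*(w + 104) = (149 + w)*(104 + w) = (104 + w)*(149 + w))
-27128/y(13) + (-23001/2052 + 11964/(-11130))/(-16505) = -27128/(15496 + 13**2 + 253*13) + (-23001/2052 + 11964/(-11130))/(-16505) = -27128/(15496 + 169 + 3289) + (-23001*1/2052 + 11964*(-1/11130))*(-1/16505) = -27128/18954 + (-7667/684 - 1994/1855)*(-1/16505) = -27128*1/18954 - 15586181/1268820*(-1/16505) = -13564/9477 + 15586181/20941874100 = -31545318895007/22051793427300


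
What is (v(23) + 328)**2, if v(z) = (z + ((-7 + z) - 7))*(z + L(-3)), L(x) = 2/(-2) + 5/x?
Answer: 8620096/9 ≈ 9.5779e+5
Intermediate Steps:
L(x) = -1 + 5/x (L(x) = 2*(-1/2) + 5/x = -1 + 5/x)
v(z) = (-14 + 2*z)*(-8/3 + z) (v(z) = (z + ((-7 + z) - 7))*(z + (5 - 1*(-3))/(-3)) = (z + (-14 + z))*(z - (5 + 3)/3) = (-14 + 2*z)*(z - 1/3*8) = (-14 + 2*z)*(z - 8/3) = (-14 + 2*z)*(-8/3 + z))
(v(23) + 328)**2 = ((112/3 + 2*23**2 - 58/3*23) + 328)**2 = ((112/3 + 2*529 - 1334/3) + 328)**2 = ((112/3 + 1058 - 1334/3) + 328)**2 = (1952/3 + 328)**2 = (2936/3)**2 = 8620096/9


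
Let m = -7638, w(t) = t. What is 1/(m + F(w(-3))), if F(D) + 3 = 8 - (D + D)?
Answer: -1/7627 ≈ -0.00013111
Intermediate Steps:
F(D) = 5 - 2*D (F(D) = -3 + (8 - (D + D)) = -3 + (8 - 2*D) = 5 - 2*D)
1/(m + F(w(-3))) = 1/(-7638 + (5 - 2*(-3))) = 1/(-7638 + (5 + 6)) = 1/(-7638 + 11) = 1/(-7627) = -1/7627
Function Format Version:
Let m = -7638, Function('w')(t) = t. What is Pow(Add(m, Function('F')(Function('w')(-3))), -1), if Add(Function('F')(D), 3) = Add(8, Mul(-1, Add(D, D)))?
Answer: Rational(-1, 7627) ≈ -0.00013111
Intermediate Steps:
Function('F')(D) = Add(5, Mul(-2, D)) (Function('F')(D) = Add(-3, Add(8, Mul(-1, Add(D, D)))) = Add(-3, Add(8, Mul(-1, Mul(2, D)))) = Add(-3, Add(8, Mul(-2, D))) = Add(5, Mul(-2, D)))
Pow(Add(m, Function('F')(Function('w')(-3))), -1) = Pow(Add(-7638, Add(5, Mul(-2, -3))), -1) = Pow(Add(-7638, Add(5, 6)), -1) = Pow(Add(-7638, 11), -1) = Pow(-7627, -1) = Rational(-1, 7627)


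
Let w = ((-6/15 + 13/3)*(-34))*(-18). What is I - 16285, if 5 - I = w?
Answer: -93436/5 ≈ -18687.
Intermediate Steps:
w = 12036/5 (w = ((-6*1/15 + 13*(⅓))*(-34))*(-18) = ((-⅖ + 13/3)*(-34))*(-18) = ((59/15)*(-34))*(-18) = -2006/15*(-18) = 12036/5 ≈ 2407.2)
I = -12011/5 (I = 5 - 1*12036/5 = 5 - 12036/5 = -12011/5 ≈ -2402.2)
I - 16285 = -12011/5 - 16285 = -93436/5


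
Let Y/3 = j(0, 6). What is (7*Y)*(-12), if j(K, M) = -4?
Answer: 1008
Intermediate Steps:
Y = -12 (Y = 3*(-4) = -12)
(7*Y)*(-12) = (7*(-12))*(-12) = -84*(-12) = 1008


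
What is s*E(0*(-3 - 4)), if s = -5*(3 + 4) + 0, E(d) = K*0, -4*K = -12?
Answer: 0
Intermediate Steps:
K = 3 (K = -1/4*(-12) = 3)
E(d) = 0 (E(d) = 3*0 = 0)
s = -35 (s = -5*7 + 0 = -35 + 0 = -35)
s*E(0*(-3 - 4)) = -35*0 = 0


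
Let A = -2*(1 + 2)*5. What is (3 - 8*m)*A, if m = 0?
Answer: -90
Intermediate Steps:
A = -30 (A = -2*3*5 = -6*5 = -30)
(3 - 8*m)*A = (3 - 8*0)*(-30) = (3 - 4*0)*(-30) = (3 + 0)*(-30) = 3*(-30) = -90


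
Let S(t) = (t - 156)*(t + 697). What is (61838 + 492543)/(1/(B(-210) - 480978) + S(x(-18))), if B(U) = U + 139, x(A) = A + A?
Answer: -266684425669/61050890689 ≈ -4.3682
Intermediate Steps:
x(A) = 2*A
B(U) = 139 + U
S(t) = (-156 + t)*(697 + t)
(61838 + 492543)/(1/(B(-210) - 480978) + S(x(-18))) = (61838 + 492543)/(1/((139 - 210) - 480978) + (-108732 + (2*(-18))² + 541*(2*(-18)))) = 554381/(1/(-71 - 480978) + (-108732 + (-36)² + 541*(-36))) = 554381/(1/(-481049) + (-108732 + 1296 - 19476)) = 554381/(-1/481049 - 126912) = 554381/(-61050890689/481049) = 554381*(-481049/61050890689) = -266684425669/61050890689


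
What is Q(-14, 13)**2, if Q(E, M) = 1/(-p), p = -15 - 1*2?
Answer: 1/289 ≈ 0.0034602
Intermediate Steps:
p = -17 (p = -15 - 2 = -17)
Q(E, M) = 1/17 (Q(E, M) = 1/(-1*(-17)) = 1/17)
Q(-14, 13)**2 = (1/17)**2 = 1/289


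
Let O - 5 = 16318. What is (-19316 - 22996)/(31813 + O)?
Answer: -5289/6017 ≈ -0.87901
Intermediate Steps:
O = 16323 (O = 5 + 16318 = 16323)
(-19316 - 22996)/(31813 + O) = (-19316 - 22996)/(31813 + 16323) = -42312/48136 = -42312*1/48136 = -5289/6017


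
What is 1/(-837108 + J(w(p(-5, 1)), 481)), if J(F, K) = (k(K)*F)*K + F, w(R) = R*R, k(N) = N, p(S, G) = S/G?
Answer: 1/4946942 ≈ 2.0214e-7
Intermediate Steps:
w(R) = R**2
J(F, K) = F + F*K**2 (J(F, K) = (K*F)*K + F = (F*K)*K + F = F*K**2 + F = F + F*K**2)
1/(-837108 + J(w(p(-5, 1)), 481)) = 1/(-837108 + (-5/1)**2*(1 + 481**2)) = 1/(-837108 + (-5*1)**2*(1 + 231361)) = 1/(-837108 + (-5)**2*231362) = 1/(-837108 + 25*231362) = 1/(-837108 + 5784050) = 1/4946942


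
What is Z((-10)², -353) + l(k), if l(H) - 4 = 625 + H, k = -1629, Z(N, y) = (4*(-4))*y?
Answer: 4648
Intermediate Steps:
Z(N, y) = -16*y
l(H) = 629 + H (l(H) = 4 + (625 + H) = 629 + H)
Z((-10)², -353) + l(k) = -16*(-353) + (629 - 1629) = 5648 - 1000 = 4648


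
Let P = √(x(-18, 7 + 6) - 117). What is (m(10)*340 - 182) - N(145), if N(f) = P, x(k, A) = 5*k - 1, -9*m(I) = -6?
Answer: 134/3 - 4*I*√13 ≈ 44.667 - 14.422*I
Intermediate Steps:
m(I) = ⅔ (m(I) = -⅑*(-6) = ⅔)
x(k, A) = -1 + 5*k
P = 4*I*√13 (P = √((-1 + 5*(-18)) - 117) = √((-1 - 90) - 117) = √(-91 - 117) = √(-208) = 4*I*√13 ≈ 14.422*I)
N(f) = 4*I*√13
(m(10)*340 - 182) - N(145) = ((⅔)*340 - 182) - 4*I*√13 = (680/3 - 182) - 4*I*√13 = 134/3 - 4*I*√13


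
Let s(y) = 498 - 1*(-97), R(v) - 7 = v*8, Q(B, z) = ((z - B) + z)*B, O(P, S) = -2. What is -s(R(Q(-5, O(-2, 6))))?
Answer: -595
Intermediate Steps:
Q(B, z) = B*(-B + 2*z) (Q(B, z) = (-B + 2*z)*B = B*(-B + 2*z))
R(v) = 7 + 8*v (R(v) = 7 + v*8 = 7 + 8*v)
s(y) = 595 (s(y) = 498 + 97 = 595)
-s(R(Q(-5, O(-2, 6)))) = -1*595 = -595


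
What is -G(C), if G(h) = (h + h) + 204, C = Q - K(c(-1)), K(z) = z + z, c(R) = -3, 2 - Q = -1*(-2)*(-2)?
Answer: -228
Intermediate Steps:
Q = 6 (Q = 2 - (-1*(-2))*(-2) = 2 - 2*(-2) = 2 - 1*(-4) = 2 + 4 = 6)
K(z) = 2*z
C = 12 (C = 6 - 2*(-3) = 6 - 1*(-6) = 6 + 6 = 12)
G(h) = 204 + 2*h (G(h) = 2*h + 204 = 204 + 2*h)
-G(C) = -(204 + 2*12) = -(204 + 24) = -1*228 = -228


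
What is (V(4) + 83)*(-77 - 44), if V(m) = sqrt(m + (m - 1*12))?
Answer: -10043 - 242*I ≈ -10043.0 - 242.0*I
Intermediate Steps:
V(m) = sqrt(-12 + 2*m) (V(m) = sqrt(m + (m - 12)) = sqrt(m + (-12 + m)) = sqrt(-12 + 2*m))
(V(4) + 83)*(-77 - 44) = (sqrt(-12 + 2*4) + 83)*(-77 - 44) = (sqrt(-12 + 8) + 83)*(-121) = (sqrt(-4) + 83)*(-121) = (2*I + 83)*(-121) = (83 + 2*I)*(-121) = -10043 - 242*I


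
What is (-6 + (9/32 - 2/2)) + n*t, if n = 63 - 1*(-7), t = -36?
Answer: -80855/32 ≈ -2526.7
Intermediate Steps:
n = 70 (n = 63 + 7 = 70)
(-6 + (9/32 - 2/2)) + n*t = (-6 + (9/32 - 2/2)) + 70*(-36) = (-6 + (9*(1/32) - 2*½)) - 2520 = (-6 + (9/32 - 1)) - 2520 = (-6 - 23/32) - 2520 = -215/32 - 2520 = -80855/32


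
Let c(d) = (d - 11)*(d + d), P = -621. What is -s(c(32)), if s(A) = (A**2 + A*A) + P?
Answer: -3612051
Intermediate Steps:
c(d) = 2*d*(-11 + d) (c(d) = (-11 + d)*(2*d) = 2*d*(-11 + d))
s(A) = -621 + 2*A**2 (s(A) = (A**2 + A*A) - 621 = (A**2 + A**2) - 621 = 2*A**2 - 621 = -621 + 2*A**2)
-s(c(32)) = -(-621 + 2*(2*32*(-11 + 32))**2) = -(-621 + 2*(2*32*21)**2) = -(-621 + 2*1344**2) = -(-621 + 2*1806336) = -(-621 + 3612672) = -1*3612051 = -3612051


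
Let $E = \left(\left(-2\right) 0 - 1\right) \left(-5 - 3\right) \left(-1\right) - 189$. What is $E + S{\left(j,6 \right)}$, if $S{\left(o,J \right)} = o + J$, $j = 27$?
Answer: $-164$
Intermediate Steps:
$S{\left(o,J \right)} = J + o$
$E = -197$ ($E = \left(0 - 1\right) \left(-8\right) \left(-1\right) - 189 = \left(-1\right) \left(-8\right) \left(-1\right) - 189 = 8 \left(-1\right) - 189 = -8 - 189 = -197$)
$E + S{\left(j,6 \right)} = -197 + \left(6 + 27\right) = -197 + 33 = -164$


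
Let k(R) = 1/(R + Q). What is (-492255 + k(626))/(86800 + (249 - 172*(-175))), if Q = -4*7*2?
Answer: -280585349/66774930 ≈ -4.2020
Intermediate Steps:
Q = -56 (Q = -28*2 = -56)
k(R) = 1/(-56 + R) (k(R) = 1/(R - 56) = 1/(-56 + R))
(-492255 + k(626))/(86800 + (249 - 172*(-175))) = (-492255 + 1/(-56 + 626))/(86800 + (249 - 172*(-175))) = (-492255 + 1/570)/(86800 + (249 + 30100)) = (-492255 + 1/570)/(86800 + 30349) = -280585349/570/117149 = -280585349/570*1/117149 = -280585349/66774930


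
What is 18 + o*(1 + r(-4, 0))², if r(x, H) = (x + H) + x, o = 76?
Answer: 3742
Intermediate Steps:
r(x, H) = H + 2*x (r(x, H) = (H + x) + x = H + 2*x)
18 + o*(1 + r(-4, 0))² = 18 + 76*(1 + (0 + 2*(-4)))² = 18 + 76*(1 + (0 - 8))² = 18 + 76*(1 - 8)² = 18 + 76*(-7)² = 18 + 76*49 = 18 + 3724 = 3742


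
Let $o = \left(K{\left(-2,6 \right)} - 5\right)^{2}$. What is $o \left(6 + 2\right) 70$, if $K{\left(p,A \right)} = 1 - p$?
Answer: $2240$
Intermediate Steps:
$o = 4$ ($o = \left(\left(1 - -2\right) - 5\right)^{2} = \left(\left(1 + 2\right) - 5\right)^{2} = \left(3 - 5\right)^{2} = \left(-2\right)^{2} = 4$)
$o \left(6 + 2\right) 70 = 4 \left(6 + 2\right) 70 = 4 \cdot 8 \cdot 70 = 32 \cdot 70 = 2240$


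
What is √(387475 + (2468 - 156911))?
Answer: 2*√58258 ≈ 482.73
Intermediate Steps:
√(387475 + (2468 - 156911)) = √(387475 - 154443) = √233032 = 2*√58258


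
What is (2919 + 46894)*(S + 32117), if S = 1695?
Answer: 1684277156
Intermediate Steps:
(2919 + 46894)*(S + 32117) = (2919 + 46894)*(1695 + 32117) = 49813*33812 = 1684277156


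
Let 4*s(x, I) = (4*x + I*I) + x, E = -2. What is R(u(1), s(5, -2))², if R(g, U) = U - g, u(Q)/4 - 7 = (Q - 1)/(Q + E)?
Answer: 6889/16 ≈ 430.56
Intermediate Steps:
s(x, I) = I²/4 + 5*x/4 (s(x, I) = ((4*x + I*I) + x)/4 = ((4*x + I²) + x)/4 = ((I² + 4*x) + x)/4 = (I² + 5*x)/4 = I²/4 + 5*x/4)
u(Q) = 28 + 4*(-1 + Q)/(-2 + Q) (u(Q) = 28 + 4*((Q - 1)/(Q - 2)) = 28 + 4*((-1 + Q)/(-2 + Q)) = 28 + 4*(-1 + Q)/(-2 + Q))
R(u(1), s(5, -2))² = (((¼)*(-2)² + (5/4)*5) - 4*(-15 + 8*1)/(-2 + 1))² = (((¼)*4 + 25/4) - 4*(-15 + 8)/(-1))² = ((1 + 25/4) - 4*(-1)*(-7))² = (29/4 - 1*28)² = (29/4 - 28)² = (-83/4)² = 6889/16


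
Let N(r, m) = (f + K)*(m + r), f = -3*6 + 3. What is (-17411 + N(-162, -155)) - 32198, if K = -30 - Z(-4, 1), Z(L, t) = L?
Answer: -36612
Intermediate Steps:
f = -15 (f = -18 + 3 = -15)
K = -26 (K = -30 - 1*(-4) = -30 + 4 = -26)
N(r, m) = -41*m - 41*r (N(r, m) = (-15 - 26)*(m + r) = -41*(m + r) = -41*m - 41*r)
(-17411 + N(-162, -155)) - 32198 = (-17411 + (-41*(-155) - 41*(-162))) - 32198 = (-17411 + (6355 + 6642)) - 32198 = (-17411 + 12997) - 32198 = -4414 - 32198 = -36612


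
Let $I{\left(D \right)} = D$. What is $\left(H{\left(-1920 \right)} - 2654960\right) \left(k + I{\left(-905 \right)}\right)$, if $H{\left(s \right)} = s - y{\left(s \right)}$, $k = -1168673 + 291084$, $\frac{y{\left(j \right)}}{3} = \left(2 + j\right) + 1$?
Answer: $2329000919726$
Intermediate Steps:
$y{\left(j \right)} = 9 + 3 j$ ($y{\left(j \right)} = 3 \left(\left(2 + j\right) + 1\right) = 3 \left(3 + j\right) = 9 + 3 j$)
$k = -877589$
$H{\left(s \right)} = -9 - 2 s$ ($H{\left(s \right)} = s - \left(9 + 3 s\right) = -9 - 2 s$)
$\left(H{\left(-1920 \right)} - 2654960\right) \left(k + I{\left(-905 \right)}\right) = \left(\left(-9 - -3840\right) - 2654960\right) \left(-877589 - 905\right) = \left(\left(-9 + 3840\right) - 2654960\right) \left(-878494\right) = \left(3831 - 2654960\right) \left(-878494\right) = \left(-2651129\right) \left(-878494\right) = 2329000919726$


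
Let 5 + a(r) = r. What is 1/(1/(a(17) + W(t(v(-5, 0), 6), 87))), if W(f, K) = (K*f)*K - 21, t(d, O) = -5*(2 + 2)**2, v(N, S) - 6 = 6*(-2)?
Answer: -605529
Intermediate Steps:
v(N, S) = -6 (v(N, S) = 6 + 6*(-2) = 6 - 12 = -6)
a(r) = -5 + r
t(d, O) = -80 (t(d, O) = -5*4**2 = -5*16 = -80)
W(f, K) = -21 + f*K**2 (W(f, K) = f*K**2 - 21 = -21 + f*K**2)
1/(1/(a(17) + W(t(v(-5, 0), 6), 87))) = 1/(1/((-5 + 17) + (-21 - 80*87**2))) = 1/(1/(12 + (-21 - 80*7569))) = 1/(1/(12 + (-21 - 605520))) = 1/(1/(12 - 605541)) = 1/(1/(-605529)) = 1/(-1/605529) = -605529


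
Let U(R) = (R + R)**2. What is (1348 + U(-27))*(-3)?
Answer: -12792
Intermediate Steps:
U(R) = 4*R**2 (U(R) = (2*R)**2 = 4*R**2)
(1348 + U(-27))*(-3) = (1348 + 4*(-27)**2)*(-3) = (1348 + 4*729)*(-3) = (1348 + 2916)*(-3) = 4264*(-3) = -12792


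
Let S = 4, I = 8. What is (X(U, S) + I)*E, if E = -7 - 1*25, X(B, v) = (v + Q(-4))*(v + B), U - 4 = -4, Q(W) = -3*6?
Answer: 1536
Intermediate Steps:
Q(W) = -18
U = 0 (U = 4 - 4 = 0)
X(B, v) = (-18 + v)*(B + v) (X(B, v) = (v - 18)*(v + B) = (-18 + v)*(B + v))
E = -32 (E = -7 - 25 = -32)
(X(U, S) + I)*E = ((4**2 - 18*0 - 18*4 + 0*4) + 8)*(-32) = ((16 + 0 - 72 + 0) + 8)*(-32) = (-56 + 8)*(-32) = -48*(-32) = 1536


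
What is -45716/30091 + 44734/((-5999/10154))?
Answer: -13668480172560/180515909 ≈ -75719.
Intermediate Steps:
-45716/30091 + 44734/((-5999/10154)) = -45716*1/30091 + 44734/((-5999*1/10154)) = -45716/30091 + 44734/(-5999/10154) = -45716/30091 + 44734*(-10154/5999) = -45716/30091 - 454229036/5999 = -13668480172560/180515909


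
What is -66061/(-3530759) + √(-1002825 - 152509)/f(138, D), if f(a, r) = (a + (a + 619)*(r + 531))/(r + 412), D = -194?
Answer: 66061/3530759 + 218*I*√1155334/255247 ≈ 0.01871 + 0.91801*I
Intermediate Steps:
f(a, r) = (a + (531 + r)*(619 + a))/(412 + r) (f(a, r) = (a + (619 + a)*(531 + r))/(412 + r) = (a + (531 + r)*(619 + a))/(412 + r))
-66061/(-3530759) + √(-1002825 - 152509)/f(138, D) = -66061/(-3530759) + √(-1002825 - 152509)/(((328689 + 532*138 + 619*(-194) + 138*(-194))/(412 - 194))) = -66061*(-1/3530759) + √(-1155334)/(((328689 + 73416 - 120086 - 26772)/218)) = 66061/3530759 + (I*√1155334)/(((1/218)*255247)) = 66061/3530759 + (I*√1155334)/(255247/218) = 66061/3530759 + (I*√1155334)*(218/255247) = 66061/3530759 + 218*I*√1155334/255247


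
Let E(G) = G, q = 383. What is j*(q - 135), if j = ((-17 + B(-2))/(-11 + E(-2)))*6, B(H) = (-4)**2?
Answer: 1488/13 ≈ 114.46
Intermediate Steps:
B(H) = 16
j = 6/13 (j = ((-17 + 16)/(-11 - 2))*6 = -1/(-13)*6 = -1*(-1/13)*6 = (1/13)*6 = 6/13 ≈ 0.46154)
j*(q - 135) = 6*(383 - 135)/13 = (6/13)*248 = 1488/13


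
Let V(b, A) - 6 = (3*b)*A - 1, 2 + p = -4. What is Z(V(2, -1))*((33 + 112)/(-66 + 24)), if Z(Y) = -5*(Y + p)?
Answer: -725/6 ≈ -120.83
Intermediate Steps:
p = -6 (p = -2 - 4 = -6)
V(b, A) = 5 + 3*A*b (V(b, A) = 6 + ((3*b)*A - 1) = 6 + (3*A*b - 1) = 6 + (-1 + 3*A*b) = 5 + 3*A*b)
Z(Y) = 30 - 5*Y (Z(Y) = -5*(Y - 6) = -5*(-6 + Y) = 30 - 5*Y)
Z(V(2, -1))*((33 + 112)/(-66 + 24)) = (30 - 5*(5 + 3*(-1)*2))*((33 + 112)/(-66 + 24)) = (30 - 5*(5 - 6))*(145/(-42)) = (30 - 5*(-1))*(145*(-1/42)) = (30 + 5)*(-145/42) = 35*(-145/42) = -725/6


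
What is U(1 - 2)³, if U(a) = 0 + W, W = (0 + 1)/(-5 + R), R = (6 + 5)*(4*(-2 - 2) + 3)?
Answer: -1/3241792 ≈ -3.0847e-7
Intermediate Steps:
R = -143 (R = 11*(4*(-4) + 3) = 11*(-16 + 3) = 11*(-13) = -143)
W = -1/148 (W = (0 + 1)/(-5 - 143) = 1/(-148) = 1*(-1/148) = -1/148 ≈ -0.0067568)
U(a) = -1/148 (U(a) = 0 - 1/148 = -1/148)
U(1 - 2)³ = (-1/148)³ = -1/3241792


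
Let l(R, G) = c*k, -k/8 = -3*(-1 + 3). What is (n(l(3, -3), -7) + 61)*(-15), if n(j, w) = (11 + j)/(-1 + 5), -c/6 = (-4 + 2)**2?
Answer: 13455/4 ≈ 3363.8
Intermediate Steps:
k = 48 (k = -(-24)*(-1 + 3) = -(-24)*2 = -8*(-6) = 48)
c = -24 (c = -6*(-4 + 2)**2 = -6*(-2)**2 = -6*4 = -24)
l(R, G) = -1152 (l(R, G) = -24*48 = -1152)
n(j, w) = 11/4 + j/4 (n(j, w) = (11 + j)/4 = (11 + j)*(1/4) = 11/4 + j/4)
(n(l(3, -3), -7) + 61)*(-15) = ((11/4 + (1/4)*(-1152)) + 61)*(-15) = ((11/4 - 288) + 61)*(-15) = (-1141/4 + 61)*(-15) = -897/4*(-15) = 13455/4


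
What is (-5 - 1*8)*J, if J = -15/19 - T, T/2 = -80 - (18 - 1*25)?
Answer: -35867/19 ≈ -1887.7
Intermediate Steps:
T = -146 (T = 2*(-80 - (18 - 1*25)) = 2*(-80 - (18 - 25)) = 2*(-80 - 1*(-7)) = 2*(-80 + 7) = 2*(-73) = -146)
J = 2759/19 (J = -15/19 - 1*(-146) = -15*1/19 + 146 = -15/19 + 146 = 2759/19 ≈ 145.21)
(-5 - 1*8)*J = (-5 - 1*8)*(2759/19) = (-5 - 8)*(2759/19) = -13*2759/19 = -35867/19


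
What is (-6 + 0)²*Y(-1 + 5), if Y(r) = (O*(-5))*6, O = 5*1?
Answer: -5400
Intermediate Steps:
O = 5
Y(r) = -150 (Y(r) = (5*(-5))*6 = -25*6 = -150)
(-6 + 0)²*Y(-1 + 5) = (-6 + 0)²*(-150) = (-6)²*(-150) = 36*(-150) = -5400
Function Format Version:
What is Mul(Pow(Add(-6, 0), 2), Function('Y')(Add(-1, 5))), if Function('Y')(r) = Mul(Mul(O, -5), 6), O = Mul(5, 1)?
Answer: -5400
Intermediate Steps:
O = 5
Function('Y')(r) = -150 (Function('Y')(r) = Mul(Mul(5, -5), 6) = Mul(-25, 6) = -150)
Mul(Pow(Add(-6, 0), 2), Function('Y')(Add(-1, 5))) = Mul(Pow(Add(-6, 0), 2), -150) = Mul(Pow(-6, 2), -150) = Mul(36, -150) = -5400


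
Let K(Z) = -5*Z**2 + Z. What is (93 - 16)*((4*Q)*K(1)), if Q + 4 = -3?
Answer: 8624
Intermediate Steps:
Q = -7 (Q = -4 - 3 = -7)
K(Z) = Z - 5*Z**2
(93 - 16)*((4*Q)*K(1)) = (93 - 16)*((4*(-7))*(1*(1 - 5*1))) = 77*(-28*(1 - 5)) = 77*(-28*(-4)) = 77*112 = 8624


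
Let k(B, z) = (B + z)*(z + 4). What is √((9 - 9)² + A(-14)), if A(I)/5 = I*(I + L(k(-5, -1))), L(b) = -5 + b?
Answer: √2590 ≈ 50.892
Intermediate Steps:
k(B, z) = (4 + z)*(B + z) (k(B, z) = (B + z)*(4 + z) = (4 + z)*(B + z))
A(I) = 5*I*(-23 + I) (A(I) = 5*(I*(I + (-5 + ((-1)² + 4*(-5) + 4*(-1) - 5*(-1))))) = 5*(I*(I + (-5 + (1 - 20 - 4 + 5)))) = 5*(I*(I + (-5 - 18))) = 5*(I*(I - 23)) = 5*(I*(-23 + I)) = 5*I*(-23 + I))
√((9 - 9)² + A(-14)) = √((9 - 9)² + 5*(-14)*(-23 - 14)) = √(0² + 5*(-14)*(-37)) = √(0 + 2590) = √2590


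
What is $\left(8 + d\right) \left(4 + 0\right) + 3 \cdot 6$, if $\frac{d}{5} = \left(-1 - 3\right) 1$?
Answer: $-30$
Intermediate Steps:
$d = -20$ ($d = 5 \left(-1 - 3\right) 1 = 5 \left(\left(-4\right) 1\right) = 5 \left(-4\right) = -20$)
$\left(8 + d\right) \left(4 + 0\right) + 3 \cdot 6 = \left(8 - 20\right) \left(4 + 0\right) + 3 \cdot 6 = \left(-12\right) 4 + 18 = -48 + 18 = -30$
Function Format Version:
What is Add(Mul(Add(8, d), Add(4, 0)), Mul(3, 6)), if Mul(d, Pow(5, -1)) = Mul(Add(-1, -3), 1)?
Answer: -30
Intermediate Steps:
d = -20 (d = Mul(5, Mul(Add(-1, -3), 1)) = Mul(5, Mul(-4, 1)) = Mul(5, -4) = -20)
Add(Mul(Add(8, d), Add(4, 0)), Mul(3, 6)) = Add(Mul(Add(8, -20), Add(4, 0)), Mul(3, 6)) = Add(Mul(-12, 4), 18) = Add(-48, 18) = -30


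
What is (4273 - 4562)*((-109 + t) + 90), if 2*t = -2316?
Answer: 340153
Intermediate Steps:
t = -1158 (t = (1/2)*(-2316) = -1158)
(4273 - 4562)*((-109 + t) + 90) = (4273 - 4562)*((-109 - 1158) + 90) = -289*(-1267 + 90) = -289*(-1177) = 340153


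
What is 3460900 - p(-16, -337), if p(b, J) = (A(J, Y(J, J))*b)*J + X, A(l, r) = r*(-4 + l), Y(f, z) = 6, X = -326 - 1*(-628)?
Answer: 14492630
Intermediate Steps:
X = 302 (X = -326 + 628 = 302)
p(b, J) = 302 + J*b*(-24 + 6*J) (p(b, J) = ((6*(-4 + J))*b)*J + 302 = ((-24 + 6*J)*b)*J + 302 = (b*(-24 + 6*J))*J + 302 = J*b*(-24 + 6*J) + 302 = 302 + J*b*(-24 + 6*J))
3460900 - p(-16, -337) = 3460900 - (302 + 6*(-337)*(-16)*(-4 - 337)) = 3460900 - (302 + 6*(-337)*(-16)*(-341)) = 3460900 - (302 - 11032032) = 3460900 - 1*(-11031730) = 3460900 + 11031730 = 14492630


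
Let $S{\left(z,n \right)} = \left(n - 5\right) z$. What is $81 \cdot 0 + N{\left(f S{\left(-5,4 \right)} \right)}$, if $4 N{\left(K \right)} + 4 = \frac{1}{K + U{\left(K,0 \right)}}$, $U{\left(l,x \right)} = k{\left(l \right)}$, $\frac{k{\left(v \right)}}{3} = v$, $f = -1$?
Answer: $- \frac{81}{80} \approx -1.0125$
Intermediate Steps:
$k{\left(v \right)} = 3 v$
$U{\left(l,x \right)} = 3 l$
$S{\left(z,n \right)} = z \left(-5 + n\right)$ ($S{\left(z,n \right)} = \left(-5 + n\right) z = z \left(-5 + n\right)$)
$N{\left(K \right)} = -1 + \frac{1}{16 K}$ ($N{\left(K \right)} = -1 + \frac{1}{4 \left(K + 3 K\right)} = -1 + \frac{1}{4 \cdot 4 K} = -1 + \frac{\frac{1}{4} \frac{1}{K}}{4} = -1 + \frac{1}{16 K}$)
$81 \cdot 0 + N{\left(f S{\left(-5,4 \right)} \right)} = 81 \cdot 0 + \frac{\frac{1}{16} - - \left(-5\right) \left(-5 + 4\right)}{\left(-1\right) \left(- 5 \left(-5 + 4\right)\right)} = 0 + \frac{\frac{1}{16} - - \left(-5\right) \left(-1\right)}{\left(-1\right) \left(\left(-5\right) \left(-1\right)\right)} = 0 + \frac{\frac{1}{16} - \left(-1\right) 5}{\left(-1\right) 5} = 0 + \frac{\frac{1}{16} - -5}{-5} = 0 - \frac{\frac{1}{16} + 5}{5} = 0 - \frac{81}{80} = - \frac{81}{80}$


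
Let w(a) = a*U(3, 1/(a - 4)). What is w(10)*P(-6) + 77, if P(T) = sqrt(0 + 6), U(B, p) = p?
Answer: 77 + 5*sqrt(6)/3 ≈ 81.083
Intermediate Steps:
P(T) = sqrt(6)
w(a) = a/(-4 + a) (w(a) = a/(a - 4) = a/(-4 + a))
w(10)*P(-6) + 77 = (10/(-4 + 10))*sqrt(6) + 77 = (10/6)*sqrt(6) + 77 = (10*(1/6))*sqrt(6) + 77 = 5*sqrt(6)/3 + 77 = 77 + 5*sqrt(6)/3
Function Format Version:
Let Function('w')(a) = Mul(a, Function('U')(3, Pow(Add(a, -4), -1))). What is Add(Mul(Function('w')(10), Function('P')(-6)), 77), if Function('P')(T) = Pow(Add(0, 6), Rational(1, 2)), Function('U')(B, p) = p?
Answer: Add(77, Mul(Rational(5, 3), Pow(6, Rational(1, 2)))) ≈ 81.083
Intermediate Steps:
Function('P')(T) = Pow(6, Rational(1, 2))
Function('w')(a) = Mul(a, Pow(Add(-4, a), -1)) (Function('w')(a) = Mul(a, Pow(Add(a, -4), -1)) = Mul(a, Pow(Add(-4, a), -1)))
Add(Mul(Function('w')(10), Function('P')(-6)), 77) = Add(Mul(Mul(10, Pow(Add(-4, 10), -1)), Pow(6, Rational(1, 2))), 77) = Add(Mul(Mul(10, Pow(6, -1)), Pow(6, Rational(1, 2))), 77) = Add(Mul(Mul(10, Rational(1, 6)), Pow(6, Rational(1, 2))), 77) = Add(Mul(Rational(5, 3), Pow(6, Rational(1, 2))), 77) = Add(77, Mul(Rational(5, 3), Pow(6, Rational(1, 2))))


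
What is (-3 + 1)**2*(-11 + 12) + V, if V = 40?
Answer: 44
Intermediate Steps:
(-3 + 1)**2*(-11 + 12) + V = (-3 + 1)**2*(-11 + 12) + 40 = (-2)**2*1 + 40 = 4*1 + 40 = 4 + 40 = 44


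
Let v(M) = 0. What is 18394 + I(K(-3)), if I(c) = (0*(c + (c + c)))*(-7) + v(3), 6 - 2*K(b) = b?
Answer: 18394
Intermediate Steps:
K(b) = 3 - b/2
I(c) = 0 (I(c) = (0*(c + (c + c)))*(-7) + 0 = (0*(c + 2*c))*(-7) + 0 = (0*(3*c))*(-7) + 0 = 0*(-7) + 0 = 0 + 0 = 0)
18394 + I(K(-3)) = 18394 + 0 = 18394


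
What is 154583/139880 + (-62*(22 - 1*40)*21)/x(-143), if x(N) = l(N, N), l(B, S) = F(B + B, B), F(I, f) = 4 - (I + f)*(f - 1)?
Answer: 120589873/166166680 ≈ 0.72572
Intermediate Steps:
F(I, f) = 4 - (-1 + f)*(I + f) (F(I, f) = 4 - (I + f)*(-1 + f) = 4 - (-1 + f)*(I + f))
l(B, S) = 4 - 3*B² + 3*B (l(B, S) = 4 + (B + B) + B - B² - (B + B)*B = 4 + 2*B + B - B² - 2*B*B = 4 + 2*B + B - B² - 2*B² = 4 - 3*B² + 3*B)
x(N) = 4 - 3*N² + 3*N
154583/139880 + (-62*(22 - 1*40)*21)/x(-143) = 154583/139880 + (-62*(22 - 1*40)*21)/(4 - 3*(-143)² + 3*(-143)) = 154583*(1/139880) + (-62*(22 - 40)*21)/(4 - 3*20449 - 429) = 11891/10760 + (-62*(-18)*21)/(4 - 61347 - 429) = 11891/10760 + (1116*21)/(-61772) = 11891/10760 + 23436*(-1/61772) = 11891/10760 - 5859/15443 = 120589873/166166680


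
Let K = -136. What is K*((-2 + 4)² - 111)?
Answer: 14552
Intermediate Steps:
K*((-2 + 4)² - 111) = -136*((-2 + 4)² - 111) = -136*(2² - 111) = -136*(4 - 111) = -136*(-107) = 14552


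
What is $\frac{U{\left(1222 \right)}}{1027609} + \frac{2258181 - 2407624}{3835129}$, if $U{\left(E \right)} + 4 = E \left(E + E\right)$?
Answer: $\frac{11300289234969}{3941013076561} \approx 2.8674$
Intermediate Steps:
$U{\left(E \right)} = -4 + 2 E^{2}$ ($U{\left(E \right)} = -4 + E \left(E + E\right) = -4 + E 2 E = -4 + 2 E^{2}$)
$\frac{U{\left(1222 \right)}}{1027609} + \frac{2258181 - 2407624}{3835129} = \frac{-4 + 2 \cdot 1222^{2}}{1027609} + \frac{2258181 - 2407624}{3835129} = \left(-4 + 2 \cdot 1493284\right) \frac{1}{1027609} + \left(2258181 - 2407624\right) \frac{1}{3835129} = \left(-4 + 2986568\right) \frac{1}{1027609} - \frac{149443}{3835129} = 2986564 \cdot \frac{1}{1027609} - \frac{149443}{3835129} = \frac{2986564}{1027609} - \frac{149443}{3835129} = \frac{11300289234969}{3941013076561}$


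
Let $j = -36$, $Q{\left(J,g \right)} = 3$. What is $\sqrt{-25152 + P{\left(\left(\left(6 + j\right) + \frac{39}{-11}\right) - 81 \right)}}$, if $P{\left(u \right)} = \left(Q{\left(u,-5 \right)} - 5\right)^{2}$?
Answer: $2 i \sqrt{6287} \approx 158.58 i$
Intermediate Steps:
$P{\left(u \right)} = 4$ ($P{\left(u \right)} = \left(3 - 5\right)^{2} = \left(-2\right)^{2} = 4$)
$\sqrt{-25152 + P{\left(\left(\left(6 + j\right) + \frac{39}{-11}\right) - 81 \right)}} = \sqrt{-25152 + 4} = \sqrt{-25148} = 2 i \sqrt{6287}$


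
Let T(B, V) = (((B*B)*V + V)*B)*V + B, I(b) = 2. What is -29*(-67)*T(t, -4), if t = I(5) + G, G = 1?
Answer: 938469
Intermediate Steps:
t = 3 (t = 2 + 1 = 3)
T(B, V) = B + B*V*(V + V*B²) (T(B, V) = ((B²*V + V)*B)*V + B = ((V*B² + V)*B)*V + B = ((V + V*B²)*B)*V + B = (B*(V + V*B²))*V + B = B*V*(V + V*B²) + B = B + B*V*(V + V*B²))
-29*(-67)*T(t, -4) = -29*(-67)*3*(1 + (-4)² + 3²*(-4)²) = -(-1943)*3*(1 + 16 + 9*16) = -(-1943)*3*(1 + 16 + 144) = -(-1943)*3*161 = -(-1943)*483 = -1*(-938469) = 938469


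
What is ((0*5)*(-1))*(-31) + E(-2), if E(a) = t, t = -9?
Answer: -9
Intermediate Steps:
E(a) = -9
((0*5)*(-1))*(-31) + E(-2) = ((0*5)*(-1))*(-31) - 9 = (0*(-1))*(-31) - 9 = 0*(-31) - 9 = 0 - 9 = -9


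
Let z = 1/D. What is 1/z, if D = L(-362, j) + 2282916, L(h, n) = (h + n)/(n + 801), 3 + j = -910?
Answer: 255687867/112 ≈ 2.2829e+6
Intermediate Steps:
j = -913 (j = -3 - 910 = -913)
L(h, n) = (h + n)/(801 + n)
D = 255687867/112 (D = (-362 - 913)/(801 - 913) + 2282916 = -1275/(-112) + 2282916 = -1/112*(-1275) + 2282916 = 1275/112 + 2282916 = 255687867/112 ≈ 2.2829e+6)
z = 112/255687867 (z = 1/(255687867/112) = 112/255687867 ≈ 4.3803e-7)
1/z = 1/(112/255687867) = 255687867/112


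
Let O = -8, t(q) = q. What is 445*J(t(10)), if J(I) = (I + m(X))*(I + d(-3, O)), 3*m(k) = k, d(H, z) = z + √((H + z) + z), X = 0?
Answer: 8900 + 4450*I*√19 ≈ 8900.0 + 19397.0*I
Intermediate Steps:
d(H, z) = z + √(H + 2*z)
m(k) = k/3
J(I) = I*(-8 + I + I*√19) (J(I) = (I + (⅓)*0)*(I + (-8 + √(-3 + 2*(-8)))) = (I + 0)*(I + (-8 + √(-3 - 16))) = I*(I + (-8 + √(-19))) = I*(I + (-8 + I*√19)) = I*(-8 + I + I*√19))
445*J(t(10)) = 445*(10*(-8 + 10 + I*√19)) = 445*(10*(2 + I*√19)) = 445*(20 + 10*I*√19) = 8900 + 4450*I*√19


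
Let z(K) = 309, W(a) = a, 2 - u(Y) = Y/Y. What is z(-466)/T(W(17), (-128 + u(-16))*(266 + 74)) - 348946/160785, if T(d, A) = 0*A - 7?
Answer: -52125187/1125495 ≈ -46.313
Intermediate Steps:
u(Y) = 1 (u(Y) = 2 - Y/Y = 2 - 1*1 = 2 - 1 = 1)
T(d, A) = -7 (T(d, A) = 0 - 7 = -7)
z(-466)/T(W(17), (-128 + u(-16))*(266 + 74)) - 348946/160785 = 309/(-7) - 348946/160785 = 309*(-⅐) - 348946*1/160785 = -309/7 - 348946/160785 = -52125187/1125495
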